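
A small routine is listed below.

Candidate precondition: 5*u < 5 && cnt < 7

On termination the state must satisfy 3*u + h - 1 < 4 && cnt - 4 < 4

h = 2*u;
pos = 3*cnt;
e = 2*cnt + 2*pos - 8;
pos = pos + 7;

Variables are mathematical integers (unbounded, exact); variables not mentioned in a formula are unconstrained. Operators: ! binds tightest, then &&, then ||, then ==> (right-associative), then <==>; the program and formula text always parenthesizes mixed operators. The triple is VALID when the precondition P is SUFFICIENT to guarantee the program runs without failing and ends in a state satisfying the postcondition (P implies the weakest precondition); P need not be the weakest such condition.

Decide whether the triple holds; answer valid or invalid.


Working backward. After the program, the postcondition 3*u + h - 1 < 4 && cnt - 4 < 4 must hold; in canonical form it is h + 3*u < 5 && cnt < 8.
Before pos := pos + 7: h + 3*u < 5 && cnt < 8
Before e := 2*cnt + 2*pos - 8: h + 3*u < 5 && cnt < 8
Before pos := 3*cnt: h + 3*u < 5 && cnt < 8
Before h := 2*u: 5*u < 5 && cnt < 8
The weakest precondition is 5*u < 5 && cnt < 8.
Check whether 5*u < 5 && cnt < 7 implies it.
Every state satisfying the precondition satisfies the weakest precondition: the implication holds.
Answer: valid


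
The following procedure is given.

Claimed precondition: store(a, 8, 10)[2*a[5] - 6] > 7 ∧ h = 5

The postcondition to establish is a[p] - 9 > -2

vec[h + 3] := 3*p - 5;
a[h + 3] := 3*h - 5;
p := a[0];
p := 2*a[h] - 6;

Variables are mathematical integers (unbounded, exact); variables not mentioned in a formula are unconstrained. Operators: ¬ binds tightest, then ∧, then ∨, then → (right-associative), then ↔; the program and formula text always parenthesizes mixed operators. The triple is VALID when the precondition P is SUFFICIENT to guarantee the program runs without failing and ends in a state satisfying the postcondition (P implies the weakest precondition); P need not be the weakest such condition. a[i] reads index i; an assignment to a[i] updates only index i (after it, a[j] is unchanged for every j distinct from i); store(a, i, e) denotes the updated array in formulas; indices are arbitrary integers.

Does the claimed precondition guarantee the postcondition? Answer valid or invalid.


Working backward. After the program, the postcondition a[p] - 9 > -2 must hold; in canonical form it is a[p] > 7.
Before p := 2*a[h] - 6: a[2*a[h] - 6] > 7
Before p := a[0]: a[2*a[h] - 6] > 7
Before a[h + 3] := 3*h - 5: store(a, h + 3, 3*h - 5)[2*store(a, h + 3, 3*h - 5)[h] - 6] > 7
Before vec[h + 3] := 3*p - 5: store(a, h + 3, 3*h - 5)[2*store(a, h + 3, 3*h - 5)[h] - 6] > 7
The weakest precondition is store(a, h + 3, 3*h - 5)[2*store(a, h + 3, 3*h - 5)[h] - 6] > 7.
Check whether store(a, 8, 10)[2*a[5] - 6] > 7 ∧ h = 5 implies it.
Every state satisfying the precondition satisfies the weakest precondition: the implication holds.
Answer: valid


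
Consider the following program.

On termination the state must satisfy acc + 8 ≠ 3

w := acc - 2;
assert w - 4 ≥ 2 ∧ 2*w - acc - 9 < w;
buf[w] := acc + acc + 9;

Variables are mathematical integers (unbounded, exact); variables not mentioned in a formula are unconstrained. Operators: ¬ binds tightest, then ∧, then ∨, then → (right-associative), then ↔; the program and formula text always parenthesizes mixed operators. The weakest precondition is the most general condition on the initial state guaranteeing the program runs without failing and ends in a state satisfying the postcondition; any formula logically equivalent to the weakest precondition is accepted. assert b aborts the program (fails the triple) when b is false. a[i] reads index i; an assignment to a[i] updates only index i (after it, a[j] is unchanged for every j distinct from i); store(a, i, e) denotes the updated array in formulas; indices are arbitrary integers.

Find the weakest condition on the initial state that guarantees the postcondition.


Working backward. After the program, the postcondition acc + 8 ≠ 3 must hold; in canonical form it is acc ≠ -5.
Before buf[w] := acc + acc + 9: acc ≠ -5
Before assert w - 4 ≥ 2 ∧ 2*w - acc - 9 < w: w ≥ 6 ∧ w < acc + 9 ∧ acc ≠ -5
Before w := acc - 2: acc ≥ 8 ∧ acc ≠ -5
Answer: WP = acc ≥ 8 ∧ acc ≠ -5


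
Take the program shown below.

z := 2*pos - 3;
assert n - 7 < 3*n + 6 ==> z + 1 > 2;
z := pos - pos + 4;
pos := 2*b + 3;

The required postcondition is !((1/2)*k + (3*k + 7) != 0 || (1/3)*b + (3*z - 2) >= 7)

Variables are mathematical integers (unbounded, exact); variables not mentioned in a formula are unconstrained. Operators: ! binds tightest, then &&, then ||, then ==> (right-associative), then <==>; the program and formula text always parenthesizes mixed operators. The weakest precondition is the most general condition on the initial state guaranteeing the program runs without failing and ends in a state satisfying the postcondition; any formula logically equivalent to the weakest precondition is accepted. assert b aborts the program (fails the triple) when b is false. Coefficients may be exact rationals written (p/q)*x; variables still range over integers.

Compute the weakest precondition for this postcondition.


Working backward. After the program, the postcondition !((1/2)*k + (3*k + 7) != 0 || (1/3)*b + (3*z - 2) >= 7) must hold; in canonical form it is !((7/2)*k != -7 || (1/3)*b + 3*z >= 9).
Before pos := 2*b + 3: !((7/2)*k != -7 || (1/3)*b + 3*z >= 9)
Before z := pos - pos + 4: !((7/2)*k != -7 || (1/3)*b >= -3)
Before assert n - 7 < 3*n + 6 ==> z + 1 > 2: (2*n > -13 ==> z > 1) && (!((7/2)*k != -7 || (1/3)*b >= -3))
Before z := 2*pos - 3: (2*n > -13 ==> 2*pos > 4) && (!((7/2)*k != -7 || (1/3)*b >= -3))
Answer: WP = (2*n > -13 ==> 2*pos > 4) && (!((7/2)*k != -7 || (1/3)*b >= -3))


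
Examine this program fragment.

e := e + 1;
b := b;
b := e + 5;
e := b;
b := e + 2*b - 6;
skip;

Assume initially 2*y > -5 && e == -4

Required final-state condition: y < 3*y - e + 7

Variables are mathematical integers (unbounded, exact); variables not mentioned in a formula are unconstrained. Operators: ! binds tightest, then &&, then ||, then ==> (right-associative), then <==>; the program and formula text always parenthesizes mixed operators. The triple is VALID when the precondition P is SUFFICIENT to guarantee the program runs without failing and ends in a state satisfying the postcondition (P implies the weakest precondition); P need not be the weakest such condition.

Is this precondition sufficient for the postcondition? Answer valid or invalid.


Working backward. After the program, the postcondition y < 3*y - e + 7 must hold; in canonical form it is e < 2*y + 7.
Before skip: e < 2*y + 7
Before b := e + 2*b - 6: e < 2*y + 7
Before e := b: b < 2*y + 7
Before b := e + 5: e < 2*y + 2
Before b := b: e < 2*y + 2
Before e := e + 1: e < 2*y + 1
The weakest precondition is e < 2*y + 1.
Check whether 2*y > -5 && e == -4 implies it.
Every state satisfying the precondition satisfies the weakest precondition: the implication holds.
Answer: valid


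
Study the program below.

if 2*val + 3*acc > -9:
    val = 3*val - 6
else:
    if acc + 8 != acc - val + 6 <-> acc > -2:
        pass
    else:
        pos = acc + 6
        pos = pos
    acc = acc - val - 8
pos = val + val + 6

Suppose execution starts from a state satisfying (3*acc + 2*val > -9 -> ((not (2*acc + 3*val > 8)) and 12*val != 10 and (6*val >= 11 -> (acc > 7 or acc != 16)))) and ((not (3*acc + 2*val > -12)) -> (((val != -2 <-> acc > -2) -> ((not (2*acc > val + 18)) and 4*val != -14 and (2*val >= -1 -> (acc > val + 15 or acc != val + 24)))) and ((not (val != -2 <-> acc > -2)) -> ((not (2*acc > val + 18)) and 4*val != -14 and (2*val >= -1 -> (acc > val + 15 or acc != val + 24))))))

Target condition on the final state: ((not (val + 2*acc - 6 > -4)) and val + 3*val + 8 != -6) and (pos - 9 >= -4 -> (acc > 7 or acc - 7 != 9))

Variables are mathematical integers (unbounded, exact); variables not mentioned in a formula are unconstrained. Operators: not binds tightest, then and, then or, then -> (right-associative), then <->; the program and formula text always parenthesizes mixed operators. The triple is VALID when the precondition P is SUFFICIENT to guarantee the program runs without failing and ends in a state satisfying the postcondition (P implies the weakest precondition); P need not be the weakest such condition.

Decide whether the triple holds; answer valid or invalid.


Working backward. After the program, the postcondition ((not (val + 2*acc - 6 > -4)) and val + 3*val + 8 != -6) and (pos - 9 >= -4 -> (acc > 7 or acc - 7 != 9)) must hold; in canonical form it is (not (2*acc + val > 2)) and 4*val != -14 and (pos >= 5 -> (acc > 7 or acc != 16)).
Before pos := val + val + 6: (not (2*acc + val > 2)) and 4*val != -14 and (2*val >= -1 -> (acc > 7 or acc != 16))
Then branch requires (not (2*acc + 3*val > 8)) and 12*val != 10 and (6*val >= 11 -> (acc > 7 or acc != 16)); else branch requires ((val != -2 <-> acc > -2) -> ((not (2*acc > val + 18)) and 4*val != -14 and (2*val >= -1 -> (acc > val + 15 or acc != val + 24)))) and ((not (val != -2 <-> acc > -2)) -> ((not (2*acc > val + 18)) and 4*val != -14 and (2*val >= -1 -> (acc > val + 15 or acc != val + 24)))).
Before the if: (3*acc + 2*val > -9 -> ((not (2*acc + 3*val > 8)) and 12*val != 10 and (6*val >= 11 -> (acc > 7 or acc != 16)))) and ((not (3*acc + 2*val > -9)) -> (((val != -2 <-> acc > -2) -> ((not (2*acc > val + 18)) and 4*val != -14 and (2*val >= -1 -> (acc > val + 15 or acc != val + 24)))) and ((not (val != -2 <-> acc > -2)) -> ((not (2*acc > val + 18)) and 4*val != -14 and (2*val >= -1 -> (acc > val + 15 or acc != val + 24))))))
The weakest precondition is (3*acc + 2*val > -9 -> ((not (2*acc + 3*val > 8)) and 12*val != 10 and (6*val >= 11 -> (acc > 7 or acc != 16)))) and ((not (3*acc + 2*val > -9)) -> (((val != -2 <-> acc > -2) -> ((not (2*acc > val + 18)) and 4*val != -14 and (2*val >= -1 -> (acc > val + 15 or acc != val + 24)))) and ((not (val != -2 <-> acc > -2)) -> ((not (2*acc > val + 18)) and 4*val != -14 and (2*val >= -1 -> (acc > val + 15 or acc != val + 24)))))).
Check whether (3*acc + 2*val > -9 -> ((not (2*acc + 3*val > 8)) and 12*val != 10 and (6*val >= 11 -> (acc > 7 or acc != 16)))) and ((not (3*acc + 2*val > -12)) -> (((val != -2 <-> acc > -2) -> ((not (2*acc > val + 18)) and 4*val != -14 and (2*val >= -1 -> (acc > val + 15 or acc != val + 24)))) and ((not (val != -2 <-> acc > -2)) -> ((not (2*acc > val + 18)) and 4*val != -14 and (2*val >= -1 -> (acc > val + 15 or acc != val + 24)))))) implies it.
Countermodel: at the initial state acc = 9, val = -19, the precondition holds but the weakest precondition fails.
Answer: invalid


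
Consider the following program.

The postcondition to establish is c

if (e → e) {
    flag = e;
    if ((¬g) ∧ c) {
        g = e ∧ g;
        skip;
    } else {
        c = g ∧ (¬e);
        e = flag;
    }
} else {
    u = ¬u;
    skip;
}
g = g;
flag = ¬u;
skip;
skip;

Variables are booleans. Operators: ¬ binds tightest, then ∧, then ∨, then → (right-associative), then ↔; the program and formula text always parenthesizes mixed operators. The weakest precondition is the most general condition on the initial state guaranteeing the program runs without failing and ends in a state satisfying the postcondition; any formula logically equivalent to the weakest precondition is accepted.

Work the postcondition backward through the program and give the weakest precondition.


Working backward. After the program, c must hold.
Before skip: c
Before skip: c
Before flag := ¬u: c
Before g := g: c
Then branch requires (((¬g) ∧ c) → c) ∧ ((¬((¬g) ∧ c)) → (g ∧ (¬e))); else branch requires c.
Before the if: (((¬g) ∧ c) → c) ∧ ((¬((¬g) ∧ c)) → (g ∧ (¬e)))
Answer: WP = (((¬g) ∧ c) → c) ∧ ((¬((¬g) ∧ c)) → (g ∧ (¬e)))


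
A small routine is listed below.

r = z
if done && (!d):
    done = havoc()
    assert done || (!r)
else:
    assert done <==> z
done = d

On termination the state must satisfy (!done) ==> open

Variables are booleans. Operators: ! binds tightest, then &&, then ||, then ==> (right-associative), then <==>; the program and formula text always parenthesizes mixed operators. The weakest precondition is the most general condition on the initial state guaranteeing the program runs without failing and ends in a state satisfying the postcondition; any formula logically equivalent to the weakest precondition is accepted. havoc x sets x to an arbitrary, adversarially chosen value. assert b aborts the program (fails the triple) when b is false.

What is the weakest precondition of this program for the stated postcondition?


Working backward. After the program, (!done) ==> open must hold.
Before done := d: (!d) ==> open
Then branch requires ((!d) ==> open) && (!r); else branch requires (done <==> z) && ((!d) ==> open).
Before the if: ((done && (!d)) ==> (((!d) ==> open) && (!r))) && ((!(done && (!d))) ==> ((done <==> z) && ((!d) ==> open)))
Before r := z: ((done && (!d)) ==> (((!d) ==> open) && (!z))) && ((!(done && (!d))) ==> ((done <==> z) && ((!d) ==> open)))
Answer: WP = ((done && (!d)) ==> (((!d) ==> open) && (!z))) && ((!(done && (!d))) ==> ((done <==> z) && ((!d) ==> open)))


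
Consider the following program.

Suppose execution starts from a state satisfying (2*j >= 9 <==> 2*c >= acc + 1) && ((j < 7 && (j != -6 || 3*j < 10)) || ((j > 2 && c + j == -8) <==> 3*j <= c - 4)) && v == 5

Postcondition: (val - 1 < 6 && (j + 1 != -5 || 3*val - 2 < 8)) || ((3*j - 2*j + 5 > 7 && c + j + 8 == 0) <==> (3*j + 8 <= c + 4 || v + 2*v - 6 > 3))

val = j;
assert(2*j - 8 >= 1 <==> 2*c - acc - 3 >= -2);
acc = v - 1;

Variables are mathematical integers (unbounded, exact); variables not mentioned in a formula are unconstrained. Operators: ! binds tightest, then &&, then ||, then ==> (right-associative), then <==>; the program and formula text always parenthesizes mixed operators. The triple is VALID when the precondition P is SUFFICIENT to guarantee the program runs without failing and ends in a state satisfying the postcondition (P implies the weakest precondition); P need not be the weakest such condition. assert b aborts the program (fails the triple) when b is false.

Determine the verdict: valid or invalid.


Working backward. After the program, the postcondition (val - 1 < 6 && (j + 1 != -5 || 3*val - 2 < 8)) || ((3*j - 2*j + 5 > 7 && c + j + 8 == 0) <==> (3*j + 8 <= c + 4 || v + 2*v - 6 > 3)) must hold; in canonical form it is (val < 7 && (j != -6 || 3*val < 10)) || ((j > 2 && c + j == -8) <==> (3*j <= c - 4 || 3*v > 9)).
Before acc := v - 1: (val < 7 && (j != -6 || 3*val < 10)) || ((j > 2 && c + j == -8) <==> (3*j <= c - 4 || 3*v > 9))
Before assert 2*j - 8 >= 1 <==> 2*c - acc - 3 >= -2: (2*j >= 9 <==> 2*c >= acc + 1) && ((val < 7 && (j != -6 || 3*val < 10)) || ((j > 2 && c + j == -8) <==> (3*j <= c - 4 || 3*v > 9)))
Before val := j: (2*j >= 9 <==> 2*c >= acc + 1) && ((j < 7 && (j != -6 || 3*j < 10)) || ((j > 2 && c + j == -8) <==> (3*j <= c - 4 || 3*v > 9)))
The weakest precondition is (2*j >= 9 <==> 2*c >= acc + 1) && ((j < 7 && (j != -6 || 3*j < 10)) || ((j > 2 && c + j == -8) <==> (3*j <= c - 4 || 3*v > 9))).
Check whether (2*j >= 9 <==> 2*c >= acc + 1) && ((j < 7 && (j != -6 || 3*j < 10)) || ((j > 2 && c + j == -8) <==> 3*j <= c - 4)) && v == 5 implies it.
Countermodel: at the initial state acc = -1, c = 0, j = 7, v = 5, the precondition holds but the weakest precondition fails.
Answer: invalid


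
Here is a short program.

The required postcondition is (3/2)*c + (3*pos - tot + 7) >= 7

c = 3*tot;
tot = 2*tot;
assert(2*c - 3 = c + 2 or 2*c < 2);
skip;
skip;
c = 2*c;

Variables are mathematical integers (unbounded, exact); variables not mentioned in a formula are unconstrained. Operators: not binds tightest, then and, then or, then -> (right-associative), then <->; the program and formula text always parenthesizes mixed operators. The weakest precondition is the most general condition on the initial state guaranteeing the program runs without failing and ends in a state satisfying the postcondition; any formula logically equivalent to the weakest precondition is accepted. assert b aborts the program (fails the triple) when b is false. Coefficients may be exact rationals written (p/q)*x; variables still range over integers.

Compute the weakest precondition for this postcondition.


Working backward. After the program, the postcondition (3/2)*c + (3*pos - tot + 7) >= 7 must hold; in canonical form it is (3/2)*c + 3*pos >= tot.
Before c := 2*c: 3*c + 3*pos >= tot
Before skip: 3*c + 3*pos >= tot
Before skip: 3*c + 3*pos >= tot
Before assert 2*c - 3 = c + 2 or 2*c < 2: (c = 5 or 2*c < 2) and 3*c + 3*pos >= tot
Before tot := 2*tot: (c = 5 or 2*c < 2) and 3*c + 3*pos >= 2*tot
Before c := 3*tot: (3*tot = 5 or 6*tot < 2) and 3*pos + 7*tot >= 0
Answer: WP = (3*tot = 5 or 6*tot < 2) and 3*pos + 7*tot >= 0


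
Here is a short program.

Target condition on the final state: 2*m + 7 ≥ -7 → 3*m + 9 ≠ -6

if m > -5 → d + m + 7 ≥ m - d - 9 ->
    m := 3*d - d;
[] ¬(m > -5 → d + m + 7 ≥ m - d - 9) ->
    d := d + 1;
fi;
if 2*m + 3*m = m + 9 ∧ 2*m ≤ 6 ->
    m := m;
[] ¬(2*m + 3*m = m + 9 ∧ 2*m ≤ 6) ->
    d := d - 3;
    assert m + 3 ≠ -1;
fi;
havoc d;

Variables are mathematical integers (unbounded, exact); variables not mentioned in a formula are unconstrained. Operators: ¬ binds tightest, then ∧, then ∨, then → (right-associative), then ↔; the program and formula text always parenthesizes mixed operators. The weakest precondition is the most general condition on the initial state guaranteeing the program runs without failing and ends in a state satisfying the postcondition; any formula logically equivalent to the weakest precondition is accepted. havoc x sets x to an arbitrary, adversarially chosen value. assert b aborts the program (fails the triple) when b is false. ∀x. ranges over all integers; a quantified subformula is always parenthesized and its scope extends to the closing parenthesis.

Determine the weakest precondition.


Working backward. After the program, the postcondition 2*m + 7 ≥ -7 → 3*m + 9 ≠ -6 must hold; in canonical form it is 2*m ≥ -14 → 3*m ≠ -15.
Before havoc d: 2*m ≥ -14 → 3*m ≠ -15
Then branch requires 2*m ≥ -14 → 3*m ≠ -15; else branch requires m ≠ -4 ∧ (2*m ≥ -14 → 3*m ≠ -15).
Before the if: ((4*m = 9 ∧ 2*m ≤ 6) → (2*m ≥ -14 → 3*m ≠ -15)) ∧ ((¬(4*m = 9 ∧ 2*m ≤ 6)) → (m ≠ -4 ∧ (2*m ≥ -14 → 3*m ≠ -15)))
Then branch requires ((8*d = 9 ∧ 4*d ≤ 6) → (4*d ≥ -14 → 6*d ≠ -15)) ∧ ((¬(8*d = 9 ∧ 4*d ≤ 6)) → (2*d ≠ -4 ∧ (4*d ≥ -14 → 6*d ≠ -15))); else branch requires ((4*m = 9 ∧ 2*m ≤ 6) → (2*m ≥ -14 → 3*m ≠ -15)) ∧ ((¬(4*m = 9 ∧ 2*m ≤ 6)) → (m ≠ -4 ∧ (2*m ≥ -14 → 3*m ≠ -15))).
Before the if: ((m > -5 → 2*d ≥ -16) → (((8*d = 9 ∧ 4*d ≤ 6) → (4*d ≥ -14 → 6*d ≠ -15)) ∧ ((¬(8*d = 9 ∧ 4*d ≤ 6)) → (2*d ≠ -4 ∧ (4*d ≥ -14 → 6*d ≠ -15))))) ∧ ((¬(m > -5 → 2*d ≥ -16)) → (((4*m = 9 ∧ 2*m ≤ 6) → (2*m ≥ -14 → 3*m ≠ -15)) ∧ ((¬(4*m = 9 ∧ 2*m ≤ 6)) → (m ≠ -4 ∧ (2*m ≥ -14 → 3*m ≠ -15)))))
Answer: WP = ((m > -5 → 2*d ≥ -16) → (((8*d = 9 ∧ 4*d ≤ 6) → (4*d ≥ -14 → 6*d ≠ -15)) ∧ ((¬(8*d = 9 ∧ 4*d ≤ 6)) → (2*d ≠ -4 ∧ (4*d ≥ -14 → 6*d ≠ -15))))) ∧ ((¬(m > -5 → 2*d ≥ -16)) → (((4*m = 9 ∧ 2*m ≤ 6) → (2*m ≥ -14 → 3*m ≠ -15)) ∧ ((¬(4*m = 9 ∧ 2*m ≤ 6)) → (m ≠ -4 ∧ (2*m ≥ -14 → 3*m ≠ -15)))))


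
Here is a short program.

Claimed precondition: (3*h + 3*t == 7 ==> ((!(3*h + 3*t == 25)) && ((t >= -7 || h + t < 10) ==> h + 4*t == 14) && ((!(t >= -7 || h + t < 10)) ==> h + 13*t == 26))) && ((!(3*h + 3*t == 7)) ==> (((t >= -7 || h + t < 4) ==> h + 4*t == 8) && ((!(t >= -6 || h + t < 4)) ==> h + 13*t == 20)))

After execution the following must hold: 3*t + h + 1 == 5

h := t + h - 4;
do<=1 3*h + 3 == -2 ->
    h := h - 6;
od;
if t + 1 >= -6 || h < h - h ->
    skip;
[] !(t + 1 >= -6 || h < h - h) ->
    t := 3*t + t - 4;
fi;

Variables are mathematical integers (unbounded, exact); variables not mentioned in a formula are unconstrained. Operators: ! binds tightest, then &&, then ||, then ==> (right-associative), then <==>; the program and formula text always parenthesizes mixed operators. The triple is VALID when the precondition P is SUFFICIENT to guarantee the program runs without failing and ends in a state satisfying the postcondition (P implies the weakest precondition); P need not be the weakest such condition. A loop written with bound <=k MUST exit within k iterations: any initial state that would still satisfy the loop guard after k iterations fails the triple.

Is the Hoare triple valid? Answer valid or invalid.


Working backward. After the program, the postcondition 3*t + h + 1 == 5 must hold; in canonical form it is h + 3*t == 4.
Then branch requires h + 3*t == 4; else branch requires h + 12*t == 16.
Before the if: ((t >= -7 || h < 0) ==> h + 3*t == 4) && ((!(t >= -7 || h < 0)) ==> h + 12*t == 16)
Before the loop (bound <=1), unroll the exhaustion recursion (WP_0 = exit-now case; WP_j = one more guarded iteration, up to j = 1):
  WP_0: (!(3*h == -5)) && ((t >= -7 || h < 0) ==> h + 3*t == 4) && ((!(t >= -7 || h < 0)) ==> h + 12*t == 16)
  WP_1: (3*h == -5 ==> ((!(3*h == 13)) && ((t >= -7 || h < 6) ==> h + 3*t == 10) && ((!(t >= -7 || h < 6)) ==> h + 12*t == 22))) && ((!(3*h == -5)) ==> (((t >= -7 || h < 0) ==> h + 3*t == 4) && ((!(t >= -7 || h < 0)) ==> h + 12*t == 16)))
So before the loop: (3*h == -5 ==> ((!(3*h == 13)) && ((t >= -7 || h < 6) ==> h + 3*t == 10) && ((!(t >= -7 || h < 6)) ==> h + 12*t == 22))) && ((!(3*h == -5)) ==> (((t >= -7 || h < 0) ==> h + 3*t == 4) && ((!(t >= -7 || h < 0)) ==> h + 12*t == 16)))
Before h := t + h - 4: (3*h + 3*t == 7 ==> ((!(3*h + 3*t == 25)) && ((t >= -7 || h + t < 10) ==> h + 4*t == 14) && ((!(t >= -7 || h + t < 10)) ==> h + 13*t == 26))) && ((!(3*h + 3*t == 7)) ==> (((t >= -7 || h + t < 4) ==> h + 4*t == 8) && ((!(t >= -7 || h + t < 4)) ==> h + 13*t == 20)))
The weakest precondition is (3*h + 3*t == 7 ==> ((!(3*h + 3*t == 25)) && ((t >= -7 || h + t < 10) ==> h + 4*t == 14) && ((!(t >= -7 || h + t < 10)) ==> h + 13*t == 26))) && ((!(3*h + 3*t == 7)) ==> (((t >= -7 || h + t < 4) ==> h + 4*t == 8) && ((!(t >= -7 || h + t < 4)) ==> h + 13*t == 20))).
Check whether (3*h + 3*t == 7 ==> ((!(3*h + 3*t == 25)) && ((t >= -7 || h + t < 10) ==> h + 4*t == 14) && ((!(t >= -7 || h + t < 10)) ==> h + 13*t == 26))) && ((!(3*h + 3*t == 7)) ==> (((t >= -7 || h + t < 4) ==> h + 4*t == 8) && ((!(t >= -6 || h + t < 4)) ==> h + 13*t == 20))) implies it.
Every state satisfying the precondition satisfies the weakest precondition: the implication holds.
Answer: valid


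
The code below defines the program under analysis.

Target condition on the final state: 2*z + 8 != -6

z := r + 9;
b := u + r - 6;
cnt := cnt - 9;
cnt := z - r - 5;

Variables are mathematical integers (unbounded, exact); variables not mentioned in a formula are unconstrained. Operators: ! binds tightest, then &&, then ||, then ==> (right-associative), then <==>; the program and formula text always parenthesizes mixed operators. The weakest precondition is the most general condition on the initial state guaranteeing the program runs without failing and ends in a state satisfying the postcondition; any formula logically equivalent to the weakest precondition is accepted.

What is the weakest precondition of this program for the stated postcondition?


Working backward. After the program, the postcondition 2*z + 8 != -6 must hold; in canonical form it is 2*z != -14.
Before cnt := z - r - 5: 2*z != -14
Before cnt := cnt - 9: 2*z != -14
Before b := u + r - 6: 2*z != -14
Before z := r + 9: 2*r != -32
Answer: WP = 2*r != -32


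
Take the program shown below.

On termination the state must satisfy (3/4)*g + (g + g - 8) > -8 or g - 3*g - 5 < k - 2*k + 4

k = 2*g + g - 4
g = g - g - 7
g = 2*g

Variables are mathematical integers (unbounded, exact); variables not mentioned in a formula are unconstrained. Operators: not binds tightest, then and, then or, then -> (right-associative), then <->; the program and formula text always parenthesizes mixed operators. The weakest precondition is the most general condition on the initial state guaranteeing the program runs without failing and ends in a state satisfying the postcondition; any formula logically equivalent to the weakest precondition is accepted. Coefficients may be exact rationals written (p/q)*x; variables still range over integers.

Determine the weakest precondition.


Working backward. After the program, the postcondition (3/4)*g + (g + g - 8) > -8 or g - 3*g - 5 < k - 2*k + 4 must hold; in canonical form it is (11/4)*g > 0 or k < 2*g + 9.
Before g := 2*g: (11/2)*g > 0 or k < 4*g + 9
Before g := g - g - 7: k < -19
Before k := 2*g + g - 4: 3*g < -15
Answer: WP = 3*g < -15


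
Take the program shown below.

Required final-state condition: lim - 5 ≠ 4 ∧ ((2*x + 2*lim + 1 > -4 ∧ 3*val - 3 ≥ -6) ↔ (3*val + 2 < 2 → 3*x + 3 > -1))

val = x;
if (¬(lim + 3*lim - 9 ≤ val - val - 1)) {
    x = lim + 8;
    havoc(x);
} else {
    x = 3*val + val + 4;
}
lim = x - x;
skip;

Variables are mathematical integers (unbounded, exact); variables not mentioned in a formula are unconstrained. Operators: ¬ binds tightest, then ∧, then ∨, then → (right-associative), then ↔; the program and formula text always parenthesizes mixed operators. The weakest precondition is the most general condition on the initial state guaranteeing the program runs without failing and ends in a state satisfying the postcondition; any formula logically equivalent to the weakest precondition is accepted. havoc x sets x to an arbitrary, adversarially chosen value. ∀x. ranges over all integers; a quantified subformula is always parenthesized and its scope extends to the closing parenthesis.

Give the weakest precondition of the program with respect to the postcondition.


Working backward. After the program, the postcondition lim - 5 ≠ 4 ∧ ((2*x + 2*lim + 1 > -4 ∧ 3*val - 3 ≥ -6) ↔ (3*val + 2 < 2 → 3*x + 3 > -1)) must hold; in canonical form it is lim ≠ 9 ∧ ((2*lim + 2*x > -5 ∧ 3*val ≥ -3) ↔ (3*val < 0 → 3*x > -4)).
Before skip: lim ≠ 9 ∧ ((2*lim + 2*x > -5 ∧ 3*val ≥ -3) ↔ (3*val < 0 → 3*x > -4))
Before lim := x - x: (2*x > -5 ∧ 3*val ≥ -3) ↔ (3*val < 0 → 3*x > -4)
Then branch requires ∀x_1. ((2*x_1 > -5 ∧ 3*val ≥ -3) ↔ (3*val < 0 → 3*x_1 > -4)); else branch requires (8*val > -13 ∧ 3*val ≥ -3) ↔ (3*val < 0 → 12*val > -16).
Before the if: ((¬(4*lim ≤ 8)) → (∀x_1. ((2*x_1 > -5 ∧ 3*val ≥ -3) ↔ (3*val < 0 → 3*x_1 > -4)))) ∧ (4*lim ≤ 8 → ((8*val > -13 ∧ 3*val ≥ -3) ↔ (3*val < 0 → 12*val > -16)))
Before val := x: ((¬(4*lim ≤ 8)) → (∀x_1. ((2*x_1 > -5 ∧ 3*x ≥ -3) ↔ (3*x < 0 → 3*x_1 > -4)))) ∧ (4*lim ≤ 8 → ((8*x > -13 ∧ 3*x ≥ -3) ↔ (3*x < 0 → 12*x > -16)))
Answer: WP = ((¬(4*lim ≤ 8)) → (∀x_1. ((2*x_1 > -5 ∧ 3*x ≥ -3) ↔ (3*x < 0 → 3*x_1 > -4)))) ∧ (4*lim ≤ 8 → ((8*x > -13 ∧ 3*x ≥ -3) ↔ (3*x < 0 → 12*x > -16)))


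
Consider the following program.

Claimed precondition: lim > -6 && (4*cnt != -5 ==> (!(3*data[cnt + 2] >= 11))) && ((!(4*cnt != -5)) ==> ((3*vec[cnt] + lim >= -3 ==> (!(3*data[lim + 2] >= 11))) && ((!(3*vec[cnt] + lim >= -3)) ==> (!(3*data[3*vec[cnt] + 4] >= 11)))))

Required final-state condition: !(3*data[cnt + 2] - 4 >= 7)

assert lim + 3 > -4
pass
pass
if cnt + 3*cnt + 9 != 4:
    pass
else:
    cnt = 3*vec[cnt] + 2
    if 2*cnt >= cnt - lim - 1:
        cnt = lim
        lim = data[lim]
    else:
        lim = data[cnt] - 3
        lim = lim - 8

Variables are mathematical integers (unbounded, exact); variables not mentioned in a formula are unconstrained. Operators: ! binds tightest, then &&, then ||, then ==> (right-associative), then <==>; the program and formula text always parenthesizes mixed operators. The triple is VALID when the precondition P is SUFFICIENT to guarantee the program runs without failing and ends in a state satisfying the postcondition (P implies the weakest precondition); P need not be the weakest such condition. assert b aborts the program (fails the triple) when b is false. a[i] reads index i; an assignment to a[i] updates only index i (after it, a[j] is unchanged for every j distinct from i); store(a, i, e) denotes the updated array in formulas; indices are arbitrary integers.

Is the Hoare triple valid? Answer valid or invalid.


Working backward. After the program, the postcondition !(3*data[cnt + 2] - 4 >= 7) must hold; in canonical form it is !(3*data[cnt + 2] >= 11).
Then branch requires !(3*data[cnt + 2] >= 11); else branch requires (3*vec[cnt] + lim >= -3 ==> (!(3*data[lim + 2] >= 11))) && ((!(3*vec[cnt] + lim >= -3)) ==> (!(3*data[3*vec[cnt] + 4] >= 11))).
Before the if: (4*cnt != -5 ==> (!(3*data[cnt + 2] >= 11))) && ((!(4*cnt != -5)) ==> ((3*vec[cnt] + lim >= -3 ==> (!(3*data[lim + 2] >= 11))) && ((!(3*vec[cnt] + lim >= -3)) ==> (!(3*data[3*vec[cnt] + 4] >= 11)))))
Before skip: (4*cnt != -5 ==> (!(3*data[cnt + 2] >= 11))) && ((!(4*cnt != -5)) ==> ((3*vec[cnt] + lim >= -3 ==> (!(3*data[lim + 2] >= 11))) && ((!(3*vec[cnt] + lim >= -3)) ==> (!(3*data[3*vec[cnt] + 4] >= 11)))))
Before skip: (4*cnt != -5 ==> (!(3*data[cnt + 2] >= 11))) && ((!(4*cnt != -5)) ==> ((3*vec[cnt] + lim >= -3 ==> (!(3*data[lim + 2] >= 11))) && ((!(3*vec[cnt] + lim >= -3)) ==> (!(3*data[3*vec[cnt] + 4] >= 11)))))
Before assert lim + 3 > -4: lim > -7 && (4*cnt != -5 ==> (!(3*data[cnt + 2] >= 11))) && ((!(4*cnt != -5)) ==> ((3*vec[cnt] + lim >= -3 ==> (!(3*data[lim + 2] >= 11))) && ((!(3*vec[cnt] + lim >= -3)) ==> (!(3*data[3*vec[cnt] + 4] >= 11)))))
The weakest precondition is lim > -7 && (4*cnt != -5 ==> (!(3*data[cnt + 2] >= 11))) && ((!(4*cnt != -5)) ==> ((3*vec[cnt] + lim >= -3 ==> (!(3*data[lim + 2] >= 11))) && ((!(3*vec[cnt] + lim >= -3)) ==> (!(3*data[3*vec[cnt] + 4] >= 11))))).
Check whether lim > -6 && (4*cnt != -5 ==> (!(3*data[cnt + 2] >= 11))) && ((!(4*cnt != -5)) ==> ((3*vec[cnt] + lim >= -3 ==> (!(3*data[lim + 2] >= 11))) && ((!(3*vec[cnt] + lim >= -3)) ==> (!(3*data[3*vec[cnt] + 4] >= 11))))) implies it.
Every state satisfying the precondition satisfies the weakest precondition: the implication holds.
Answer: valid


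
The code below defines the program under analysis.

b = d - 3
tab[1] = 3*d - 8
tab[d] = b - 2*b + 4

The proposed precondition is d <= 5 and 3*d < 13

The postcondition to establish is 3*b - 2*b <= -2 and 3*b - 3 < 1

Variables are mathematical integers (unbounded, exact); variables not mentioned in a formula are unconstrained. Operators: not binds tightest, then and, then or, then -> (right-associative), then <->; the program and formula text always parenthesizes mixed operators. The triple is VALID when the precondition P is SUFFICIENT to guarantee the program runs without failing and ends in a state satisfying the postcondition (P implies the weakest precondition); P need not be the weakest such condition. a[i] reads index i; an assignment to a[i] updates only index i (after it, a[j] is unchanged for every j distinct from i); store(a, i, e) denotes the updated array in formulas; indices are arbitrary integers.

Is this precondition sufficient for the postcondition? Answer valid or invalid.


Working backward. After the program, the postcondition 3*b - 2*b <= -2 and 3*b - 3 < 1 must hold; in canonical form it is b <= -2 and 3*b < 4.
Before tab[d] := b - 2*b + 4: b <= -2 and 3*b < 4
Before tab[1] := 3*d - 8: b <= -2 and 3*b < 4
Before b := d - 3: d <= 1 and 3*d < 13
The weakest precondition is d <= 1 and 3*d < 13.
Check whether d <= 5 and 3*d < 13 implies it.
Countermodel: at the initial state d = 2, the precondition holds but the weakest precondition fails.
Answer: invalid


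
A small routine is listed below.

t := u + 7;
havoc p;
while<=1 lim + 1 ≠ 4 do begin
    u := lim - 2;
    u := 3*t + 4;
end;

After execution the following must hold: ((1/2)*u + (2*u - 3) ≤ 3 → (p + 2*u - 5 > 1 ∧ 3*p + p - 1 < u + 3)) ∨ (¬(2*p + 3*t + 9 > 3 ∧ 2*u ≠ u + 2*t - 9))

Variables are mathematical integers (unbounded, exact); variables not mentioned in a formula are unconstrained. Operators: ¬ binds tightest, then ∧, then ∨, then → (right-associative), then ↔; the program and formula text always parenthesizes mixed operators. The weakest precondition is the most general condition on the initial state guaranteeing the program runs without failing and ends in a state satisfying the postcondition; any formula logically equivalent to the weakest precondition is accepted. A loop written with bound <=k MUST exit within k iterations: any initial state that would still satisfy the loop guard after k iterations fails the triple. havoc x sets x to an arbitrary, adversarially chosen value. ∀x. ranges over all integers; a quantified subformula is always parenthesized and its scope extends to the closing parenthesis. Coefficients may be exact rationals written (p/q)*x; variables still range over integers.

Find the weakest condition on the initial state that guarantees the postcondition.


Working backward. After the program, the postcondition ((1/2)*u + (2*u - 3) ≤ 3 → (p + 2*u - 5 > 1 ∧ 3*p + p - 1 < u + 3)) ∨ (¬(2*p + 3*t + 9 > 3 ∧ 2*u ≠ u + 2*t - 9)) must hold; in canonical form it is ((5/2)*u ≤ 6 → (p + 2*u > 6 ∧ 4*p < u + 4)) ∨ (¬(2*p + 3*t > -6 ∧ u ≠ 2*t - 9)).
Before the loop (bound <=1), unroll the exhaustion recursion (WP_0 = exit-now case; WP_j = one more guarded iteration, up to j = 1):
  WP_0: (¬(lim ≠ 3)) ∧ (((5/2)*u ≤ 6 → (p + 2*u > 6 ∧ 4*p < u + 4)) ∨ (¬(2*p + 3*t > -6 ∧ u ≠ 2*t - 9)))
  WP_1: (lim ≠ 3 → ((¬(lim ≠ 3)) ∧ (((15/2)*t ≤ -4 → (p + 6*t > -2 ∧ 4*p < 3*t + 8)) ∨ (¬(2*p + 3*t > -6 ∧ t ≠ -13))))) ∧ ((¬(lim ≠ 3)) → (((5/2)*u ≤ 6 → (p + 2*u > 6 ∧ 4*p < u + 4)) ∨ (¬(2*p + 3*t > -6 ∧ u ≠ 2*t - 9))))
So before the loop: (lim ≠ 3 → ((¬(lim ≠ 3)) ∧ (((15/2)*t ≤ -4 → (p + 6*t > -2 ∧ 4*p < 3*t + 8)) ∨ (¬(2*p + 3*t > -6 ∧ t ≠ -13))))) ∧ ((¬(lim ≠ 3)) → (((5/2)*u ≤ 6 → (p + 2*u > 6 ∧ 4*p < u + 4)) ∨ (¬(2*p + 3*t > -6 ∧ u ≠ 2*t - 9))))
Before havoc p: ∀p_1. ((lim ≠ 3 → ((¬(lim ≠ 3)) ∧ (((15/2)*t ≤ -4 → (p_1 + 6*t > -2 ∧ 4*p_1 < 3*t + 8)) ∨ (¬(2*p_1 + 3*t > -6 ∧ t ≠ -13))))) ∧ ((¬(lim ≠ 3)) → (((5/2)*u ≤ 6 → (p_1 + 2*u > 6 ∧ 4*p_1 < u + 4)) ∨ (¬(2*p_1 + 3*t > -6 ∧ u ≠ 2*t - 9)))))
Before t := u + 7: ∀p_1. ((lim ≠ 3 → ((¬(lim ≠ 3)) ∧ (((15/2)*u ≤ -113/2 → (p_1 + 6*u > -44 ∧ 4*p_1 < 3*u + 29)) ∨ (¬(2*p_1 + 3*u > -27 ∧ u ≠ -20))))) ∧ ((¬(lim ≠ 3)) → (((5/2)*u ≤ 6 → (p_1 + 2*u > 6 ∧ 4*p_1 < u + 4)) ∨ (¬(2*p_1 + 3*u > -27 ∧ u ≠ -5)))))
Answer: WP = ∀p_1. ((lim ≠ 3 → ((¬(lim ≠ 3)) ∧ (((15/2)*u ≤ -113/2 → (p_1 + 6*u > -44 ∧ 4*p_1 < 3*u + 29)) ∨ (¬(2*p_1 + 3*u > -27 ∧ u ≠ -20))))) ∧ ((¬(lim ≠ 3)) → (((5/2)*u ≤ 6 → (p_1 + 2*u > 6 ∧ 4*p_1 < u + 4)) ∨ (¬(2*p_1 + 3*u > -27 ∧ u ≠ -5)))))


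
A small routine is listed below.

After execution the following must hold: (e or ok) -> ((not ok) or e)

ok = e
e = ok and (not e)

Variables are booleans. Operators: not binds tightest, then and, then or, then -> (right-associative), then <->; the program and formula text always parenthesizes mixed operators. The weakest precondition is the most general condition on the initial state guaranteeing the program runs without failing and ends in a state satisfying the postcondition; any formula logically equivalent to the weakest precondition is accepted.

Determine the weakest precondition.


Working backward. After the program, (e or ok) -> ((not ok) or e) must hold.
Before e := ok and (not e): ((ok and (not e)) or ok) -> ((not ok) or (ok and (not e)))
Before ok := e: e -> (not e)
Answer: WP = e -> (not e)


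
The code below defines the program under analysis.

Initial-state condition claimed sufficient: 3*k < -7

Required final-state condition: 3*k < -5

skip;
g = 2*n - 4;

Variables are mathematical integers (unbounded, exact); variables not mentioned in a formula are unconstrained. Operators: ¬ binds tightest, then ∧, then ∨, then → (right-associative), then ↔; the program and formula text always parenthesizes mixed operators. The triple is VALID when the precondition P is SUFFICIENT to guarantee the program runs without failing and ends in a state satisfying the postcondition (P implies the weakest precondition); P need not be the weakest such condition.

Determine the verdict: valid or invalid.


Working backward. After the program, 3*k < -5 must hold.
Before g := 2*n - 4: 3*k < -5
Before skip: 3*k < -5
The weakest precondition is 3*k < -5.
Check whether 3*k < -7 implies it.
Every state satisfying the precondition satisfies the weakest precondition: the implication holds.
Answer: valid


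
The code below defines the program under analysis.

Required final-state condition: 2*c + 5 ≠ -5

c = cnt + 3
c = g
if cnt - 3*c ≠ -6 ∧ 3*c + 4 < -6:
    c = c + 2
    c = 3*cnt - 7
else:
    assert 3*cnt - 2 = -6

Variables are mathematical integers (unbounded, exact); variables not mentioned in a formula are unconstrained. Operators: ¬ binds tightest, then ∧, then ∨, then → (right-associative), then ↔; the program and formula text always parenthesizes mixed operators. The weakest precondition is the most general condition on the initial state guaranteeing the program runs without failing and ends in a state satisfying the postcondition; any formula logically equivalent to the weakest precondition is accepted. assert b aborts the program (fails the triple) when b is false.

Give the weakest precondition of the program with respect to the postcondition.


Working backward. After the program, the postcondition 2*c + 5 ≠ -5 must hold; in canonical form it is 2*c ≠ -10.
Then branch requires 6*cnt ≠ 4; else branch requires 3*cnt = -4 ∧ 2*c ≠ -10.
Before the if: ((cnt ≠ 3*c - 6 ∧ 3*c < -10) → 6*cnt ≠ 4) ∧ ((¬(cnt ≠ 3*c - 6 ∧ 3*c < -10)) → (3*cnt = -4 ∧ 2*c ≠ -10))
Before c := g: ((cnt ≠ 3*g - 6 ∧ 3*g < -10) → 6*cnt ≠ 4) ∧ ((¬(cnt ≠ 3*g - 6 ∧ 3*g < -10)) → (3*cnt = -4 ∧ 2*g ≠ -10))
Before c := cnt + 3: ((cnt ≠ 3*g - 6 ∧ 3*g < -10) → 6*cnt ≠ 4) ∧ ((¬(cnt ≠ 3*g - 6 ∧ 3*g < -10)) → (3*cnt = -4 ∧ 2*g ≠ -10))
Answer: WP = ((cnt ≠ 3*g - 6 ∧ 3*g < -10) → 6*cnt ≠ 4) ∧ ((¬(cnt ≠ 3*g - 6 ∧ 3*g < -10)) → (3*cnt = -4 ∧ 2*g ≠ -10))


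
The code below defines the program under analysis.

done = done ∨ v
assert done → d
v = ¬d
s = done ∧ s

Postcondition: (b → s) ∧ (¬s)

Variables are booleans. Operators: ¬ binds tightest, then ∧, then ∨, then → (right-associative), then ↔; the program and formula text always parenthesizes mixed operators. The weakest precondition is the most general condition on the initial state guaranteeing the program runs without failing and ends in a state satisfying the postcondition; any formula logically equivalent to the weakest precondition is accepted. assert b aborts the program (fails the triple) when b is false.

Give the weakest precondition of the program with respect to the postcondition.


Working backward. After the program, (b → s) ∧ (¬s) must hold.
Before s := done ∧ s: (b → (done ∧ s)) ∧ (¬(done ∧ s))
Before v := ¬d: (b → (done ∧ s)) ∧ (¬(done ∧ s))
Before assert done → d: (done → d) ∧ (b → (done ∧ s)) ∧ (¬(done ∧ s))
Before done := done ∨ v: ((done ∨ v) → d) ∧ (b → ((done ∨ v) ∧ s)) ∧ (¬((done ∨ v) ∧ s))
Answer: WP = ((done ∨ v) → d) ∧ (b → ((done ∨ v) ∧ s)) ∧ (¬((done ∨ v) ∧ s))


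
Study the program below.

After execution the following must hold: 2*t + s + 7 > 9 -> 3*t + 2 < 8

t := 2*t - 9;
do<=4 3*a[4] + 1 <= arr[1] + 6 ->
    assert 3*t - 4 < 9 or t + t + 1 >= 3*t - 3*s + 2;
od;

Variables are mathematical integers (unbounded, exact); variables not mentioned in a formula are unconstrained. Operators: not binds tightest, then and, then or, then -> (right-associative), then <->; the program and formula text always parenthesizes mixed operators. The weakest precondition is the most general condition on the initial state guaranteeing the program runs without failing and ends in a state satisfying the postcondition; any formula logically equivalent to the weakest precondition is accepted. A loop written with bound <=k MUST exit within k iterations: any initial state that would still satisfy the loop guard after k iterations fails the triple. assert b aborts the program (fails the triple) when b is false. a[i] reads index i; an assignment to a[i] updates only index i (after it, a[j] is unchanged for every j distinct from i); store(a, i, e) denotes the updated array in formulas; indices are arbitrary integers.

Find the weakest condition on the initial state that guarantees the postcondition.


Working backward. After the program, the postcondition 2*t + s + 7 > 9 -> 3*t + 2 < 8 must hold; in canonical form it is s + 2*t > 2 -> 3*t < 6.
Before the loop (bound <=4), unroll the exhaustion recursion (WP_0 = exit-now case; WP_j = one more guarded iteration, up to j = 4):
  WP_0: (not (3*a[4] <= arr[1] + 5)) and (s + 2*t > 2 -> 3*t < 6)
  WP_1: (3*a[4] <= arr[1] + 5 -> ((3*t < 13 or 3*s >= t + 1) and (not (3*a[4] <= arr[1] + 5)) and (s + 2*t > 2 -> 3*t < 6))) and ((not (3*a[4] <= arr[1] + 5)) -> (s + 2*t > 2 -> 3*t < 6))
  WP_2: (3*a[4] <= arr[1] + 5 -> ((3*t < 13 or 3*s >= t + 1) and (3*a[4] <= arr[1] + 5 -> ((3*t < 13 or 3*s >= t + 1) and (not (3*a[4] <= arr[1] + 5)) and (s + 2*t > 2 -> 3*t < 6))) and ((not (3*a[4] <= arr[1] + 5)) -> (s + 2*t > 2 -> 3*t < 6)))) and ((not (3*a[4] <= arr[1] + 5)) -> (s + 2*t > 2 -> 3*t < 6))
  WP_3: (3*a[4] <= arr[1] + 5 -> ((3*t < 13 or 3*s >= t + 1) and (3*a[4] <= arr[1] + 5 -> ((3*t < 13 or 3*s >= t + 1) and (3*a[4] <= arr[1] + 5 -> ((3*t < 13 or 3*s >= t + 1) and (not (3*a[4] <= arr[1] + 5)) and (s + 2*t > 2 -> 3*t < 6))) and ((not (3*a[4] <= arr[1] + 5)) -> (s + 2*t > 2 -> 3*t < 6)))) and ((not (3*a[4] <= arr[1] + 5)) -> (s + 2*t > 2 -> 3*t < 6)))) and ((not (3*a[4] <= arr[1] + 5)) -> (s + 2*t > 2 -> 3*t < 6))
  WP_4: (3*a[4] <= arr[1] + 5 -> ((3*t < 13 or 3*s >= t + 1) and (3*a[4] <= arr[1] + 5 -> ((3*t < 13 or 3*s >= t + 1) and (3*a[4] <= arr[1] + 5 -> ((3*t < 13 or 3*s >= t + 1) and (3*a[4] <= arr[1] + 5 -> ((3*t < 13 or 3*s >= t + 1) and (not (3*a[4] <= arr[1] + 5)) and (s + 2*t > 2 -> 3*t < 6))) and ((not (3*a[4] <= arr[1] + 5)) -> (s + 2*t > 2 -> 3*t < 6)))) and ((not (3*a[4] <= arr[1] + 5)) -> (s + 2*t > 2 -> 3*t < 6)))) and ((not (3*a[4] <= arr[1] + 5)) -> (s + 2*t > 2 -> 3*t < 6)))) and ((not (3*a[4] <= arr[1] + 5)) -> (s + 2*t > 2 -> 3*t < 6))
So before the loop: (3*a[4] <= arr[1] + 5 -> ((3*t < 13 or 3*s >= t + 1) and (3*a[4] <= arr[1] + 5 -> ((3*t < 13 or 3*s >= t + 1) and (3*a[4] <= arr[1] + 5 -> ((3*t < 13 or 3*s >= t + 1) and (3*a[4] <= arr[1] + 5 -> ((3*t < 13 or 3*s >= t + 1) and (not (3*a[4] <= arr[1] + 5)) and (s + 2*t > 2 -> 3*t < 6))) and ((not (3*a[4] <= arr[1] + 5)) -> (s + 2*t > 2 -> 3*t < 6)))) and ((not (3*a[4] <= arr[1] + 5)) -> (s + 2*t > 2 -> 3*t < 6)))) and ((not (3*a[4] <= arr[1] + 5)) -> (s + 2*t > 2 -> 3*t < 6)))) and ((not (3*a[4] <= arr[1] + 5)) -> (s + 2*t > 2 -> 3*t < 6))
Before t := 2*t - 9: (3*a[4] <= arr[1] + 5 -> ((6*t < 40 or 3*s >= 2*t - 8) and (3*a[4] <= arr[1] + 5 -> ((6*t < 40 or 3*s >= 2*t - 8) and (3*a[4] <= arr[1] + 5 -> ((6*t < 40 or 3*s >= 2*t - 8) and (3*a[4] <= arr[1] + 5 -> ((6*t < 40 or 3*s >= 2*t - 8) and (not (3*a[4] <= arr[1] + 5)) and (s + 4*t > 20 -> 6*t < 33))) and ((not (3*a[4] <= arr[1] + 5)) -> (s + 4*t > 20 -> 6*t < 33)))) and ((not (3*a[4] <= arr[1] + 5)) -> (s + 4*t > 20 -> 6*t < 33)))) and ((not (3*a[4] <= arr[1] + 5)) -> (s + 4*t > 20 -> 6*t < 33)))) and ((not (3*a[4] <= arr[1] + 5)) -> (s + 4*t > 20 -> 6*t < 33))
Answer: WP = (3*a[4] <= arr[1] + 5 -> ((6*t < 40 or 3*s >= 2*t - 8) and (3*a[4] <= arr[1] + 5 -> ((6*t < 40 or 3*s >= 2*t - 8) and (3*a[4] <= arr[1] + 5 -> ((6*t < 40 or 3*s >= 2*t - 8) and (3*a[4] <= arr[1] + 5 -> ((6*t < 40 or 3*s >= 2*t - 8) and (not (3*a[4] <= arr[1] + 5)) and (s + 4*t > 20 -> 6*t < 33))) and ((not (3*a[4] <= arr[1] + 5)) -> (s + 4*t > 20 -> 6*t < 33)))) and ((not (3*a[4] <= arr[1] + 5)) -> (s + 4*t > 20 -> 6*t < 33)))) and ((not (3*a[4] <= arr[1] + 5)) -> (s + 4*t > 20 -> 6*t < 33)))) and ((not (3*a[4] <= arr[1] + 5)) -> (s + 4*t > 20 -> 6*t < 33))
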